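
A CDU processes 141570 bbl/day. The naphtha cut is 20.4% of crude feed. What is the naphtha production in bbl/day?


Crude throughput = 141570 bbl/day
Fraction yield = 20.4%
yield = throughput * fraction / 100
yield = 141570 * 20.4 / 100 = 28880.28

28880.28 bbl/day


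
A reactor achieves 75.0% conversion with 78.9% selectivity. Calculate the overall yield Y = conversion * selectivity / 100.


Overall yield = conversion (%) * selectivity (%) / 100
Conversion = 75.0%, Selectivity = 78.9%
Y = 75.0 * 78.9 / 100
= 59.175 %

59.175 %


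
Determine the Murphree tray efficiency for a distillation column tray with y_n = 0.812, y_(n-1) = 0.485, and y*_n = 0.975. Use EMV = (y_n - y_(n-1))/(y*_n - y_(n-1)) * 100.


Murphree vapor efficiency: EMV = (y_n - y_(n-1)) / (y*_n - y_(n-1)) * 100
EMV = (0.812 - 0.485) / (0.975 - 0.485) * 100 = 0.327 / 0.49 * 100 = 66.73

66.73 %


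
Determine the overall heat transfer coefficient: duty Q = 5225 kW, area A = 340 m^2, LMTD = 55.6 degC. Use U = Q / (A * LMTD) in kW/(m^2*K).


From Q = U*A*LMTD, U = Q / (A * LMTD)
U = 5225 / (340 * 55.6) = 5225 / 18904 = 0.2764

0.2764 kW/(m^2*K)


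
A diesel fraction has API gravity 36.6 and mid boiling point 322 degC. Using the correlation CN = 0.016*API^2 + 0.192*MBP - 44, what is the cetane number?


CN = 0.016 * 36.6^2 + 0.192 * 322 - 44
CN = 21.43296 + 61.824 - 44 = 39.25696

39.25696


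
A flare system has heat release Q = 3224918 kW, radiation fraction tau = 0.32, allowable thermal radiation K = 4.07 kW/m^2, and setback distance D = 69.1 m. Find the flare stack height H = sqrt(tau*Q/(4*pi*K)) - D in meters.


tau*Q/(4*pi*K) = 0.32 * 3224918 / (4 * pi * 4.07) = 20177.4
sqrt(20177.4) = 142.047
H = 142.047 - 69.1 = 72.95

72.95 m


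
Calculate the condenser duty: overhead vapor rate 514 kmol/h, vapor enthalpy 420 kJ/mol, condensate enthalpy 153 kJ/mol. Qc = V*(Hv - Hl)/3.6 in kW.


Qc = 514 * (420 - 153) / 3.6 = 514 * 267 / 3.6 = 38120

38120 kW


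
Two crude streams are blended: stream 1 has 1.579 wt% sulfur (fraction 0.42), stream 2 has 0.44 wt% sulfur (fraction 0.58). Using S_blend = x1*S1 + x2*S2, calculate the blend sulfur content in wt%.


Linear sulfur blending: S_blend = x1*S1 + x2*S2
Contribution 1: 0.42 * 1.579 = 0.66318 wt%
Contribution 2: 0.58 * 0.44 = 0.2552 wt%
S_blend = 0.66318 + 0.2552 = 0.91838

0.91838 wt%


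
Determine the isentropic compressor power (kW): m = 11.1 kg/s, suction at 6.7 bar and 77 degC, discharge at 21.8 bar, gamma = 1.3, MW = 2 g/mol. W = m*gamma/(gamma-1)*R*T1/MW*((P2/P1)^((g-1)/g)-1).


Isentropic work: W = m*(gamma/(gamma-1))*(R*T1/MW)*((P2/P1)^((gamma-1)/gamma) - 1)
T1 = 77 + 273.15 = 350.15 K
Pressure ratio = 21.8 / 6.7 = 3.25373
Exponent = (1.3 - 1)/1.3 = 0.230769
(P2/P1)^exp - 1 = 3.25373^0.230769 - 1 = 0.312931
W = 11.1 * 1.3 / 0.3 * 8.314 * 350.15 / 2 * 0.312931 = 21910

21910 kW


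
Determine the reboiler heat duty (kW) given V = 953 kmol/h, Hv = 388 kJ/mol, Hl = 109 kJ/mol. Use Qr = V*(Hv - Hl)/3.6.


Qr = 953 * (388 - 109) / 3.6 = 953 * 279 / 3.6 = 73860

73860 kW


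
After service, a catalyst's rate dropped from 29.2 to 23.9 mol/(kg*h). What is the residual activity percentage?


Activity (%) = (rate_used / rate_fresh) * 100
rate_used = 23.9, rate_fresh = 29.2
= (23.9 / 29.2) * 100
= 0.8185 * 100 = 81.85

81.85 %


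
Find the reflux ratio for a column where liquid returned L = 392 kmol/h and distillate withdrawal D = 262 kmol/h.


Reflux ratio definition: R = L / D (liquid returned / distillate withdrawn)
L = 392 kmol/h, D = 262 kmol/h
R = 392 / 262 = 1.496

1.496


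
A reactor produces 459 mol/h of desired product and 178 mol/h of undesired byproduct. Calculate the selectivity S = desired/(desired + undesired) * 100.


Selectivity = desired / (desired + undesired) * 100
Total products = 459 + 178 = 637 mol/h
S = 459 / 637 * 100
= 0.7206 * 100
= 72.06 %

72.06 %


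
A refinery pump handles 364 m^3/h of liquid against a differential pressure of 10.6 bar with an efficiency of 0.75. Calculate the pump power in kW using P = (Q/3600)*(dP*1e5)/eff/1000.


Q = 364 / 3600 = 0.101111 m^3/s
P = 0.101111 * (10.6 * 1e5) / 0.75 / 1000 = 142.9

142.9 kW


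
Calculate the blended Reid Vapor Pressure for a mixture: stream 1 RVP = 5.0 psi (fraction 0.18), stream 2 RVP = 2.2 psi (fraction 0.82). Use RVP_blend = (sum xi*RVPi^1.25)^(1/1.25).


Chevron index: RVP_blend = (sum xi*RVPi^1.25)^(1/1.25)
RVP^1.25 terms: 0.18 * 5.0^1.25 + 0.82 * 2.2^1.25 = 3.54288
RVP_blend = 3.54288^(1/1.25) = 2.751

2.751 psi


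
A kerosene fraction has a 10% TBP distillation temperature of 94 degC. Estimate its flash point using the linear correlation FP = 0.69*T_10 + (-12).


FP = 0.69 * 94 + (-12) = 52.86

52.86 degC


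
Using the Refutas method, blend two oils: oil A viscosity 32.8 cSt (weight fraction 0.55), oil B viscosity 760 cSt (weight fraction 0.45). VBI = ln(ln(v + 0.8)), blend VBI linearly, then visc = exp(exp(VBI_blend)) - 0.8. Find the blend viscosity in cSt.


Refutas method: VBN_i = 14.534*ln(ln(visc_i + 0.8)) + 10.975, blended linearly by mass fraction; since VBN is linear in VBI_i = ln(ln(visc_i + 0.8)) and the fractions sum to 1, blend VBI directly: visc = exp(exp(VBI_blend)) - 0.8
VBI_1 = ln(ln(32.8 + 0.8)) = 1.2569
VBI_2 = ln(ln(760 + 0.8)) = 1.89226
VBI_blend = 0.55 * 1.2569 + 0.45 * 1.89226 = 1.54281
visc_blend = exp(exp(1.54281)) - 0.8 = 106.7

106.7 cSt


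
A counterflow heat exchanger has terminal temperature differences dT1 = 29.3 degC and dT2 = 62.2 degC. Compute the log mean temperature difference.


LMTD = (dT1 - dT2) / ln(dT1/dT2)
= (29.3 - 62.2) / ln(29.3 / 62.2) = -32.9 / -0.752767 = 43.71

43.71 degC


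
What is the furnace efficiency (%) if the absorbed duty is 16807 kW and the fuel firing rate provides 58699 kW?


Furnace efficiency = Q_absorbed / Q_fuel * 100
= 16807 / 58699 * 100 = 28.63

28.63 %


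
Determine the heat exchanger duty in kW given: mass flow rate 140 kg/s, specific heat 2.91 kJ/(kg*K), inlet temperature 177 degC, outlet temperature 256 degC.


Q = m_dot * cp * delta_T
delta_T = 256 - 177 = 79 K
Q = 140 * 2.91 * 79
= 407.4 * 79
= 32184.6 kW

32184.6 kW


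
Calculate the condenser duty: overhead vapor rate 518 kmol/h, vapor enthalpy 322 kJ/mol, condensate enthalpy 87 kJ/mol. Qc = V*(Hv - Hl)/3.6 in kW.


Qc = 518 * (322 - 87) / 3.6 = 518 * 235 / 3.6 = 33810

33810 kW


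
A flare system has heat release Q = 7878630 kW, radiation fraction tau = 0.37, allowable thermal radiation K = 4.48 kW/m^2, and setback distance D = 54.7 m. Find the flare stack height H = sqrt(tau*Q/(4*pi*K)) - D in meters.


tau*Q/(4*pi*K) = 0.37 * 7878630 / (4 * pi * 4.48) = 51780.3
sqrt(51780.3) = 227.553
H = 227.553 - 54.7 = 172.9

172.9 m


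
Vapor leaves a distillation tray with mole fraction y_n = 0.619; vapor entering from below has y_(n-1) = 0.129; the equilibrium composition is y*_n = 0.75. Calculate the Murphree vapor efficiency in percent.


Murphree vapor efficiency: EMV = (y_n - y_(n-1)) / (y*_n - y_(n-1)) * 100
EMV = (0.619 - 0.129) / (0.75 - 0.129) * 100 = 0.49 / 0.621 * 100 = 78.90

78.90 %


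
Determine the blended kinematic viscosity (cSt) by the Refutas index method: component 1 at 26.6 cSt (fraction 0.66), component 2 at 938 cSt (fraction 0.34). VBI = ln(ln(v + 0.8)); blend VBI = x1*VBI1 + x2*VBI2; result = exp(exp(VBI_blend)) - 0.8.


Refutas method: VBN_i = 14.534*ln(ln(visc_i + 0.8)) + 10.975, blended linearly by mass fraction; since VBN is linear in VBI_i = ln(ln(visc_i + 0.8)) and the fractions sum to 1, blend VBI directly: visc = exp(exp(VBI_blend)) - 0.8
VBI_1 = ln(ln(26.6 + 0.8)) = 1.19711
VBI_2 = ln(ln(938 + 0.8)) = 1.92346
VBI_blend = 0.66 * 1.19711 + 0.34 * 1.92346 = 1.44407
visc_blend = exp(exp(1.44407)) - 0.8 = 68.46

68.46 cSt


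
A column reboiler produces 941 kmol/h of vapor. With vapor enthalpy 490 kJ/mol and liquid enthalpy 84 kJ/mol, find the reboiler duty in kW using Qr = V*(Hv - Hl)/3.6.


Qr = 941 * (490 - 84) / 3.6 = 941 * 406 / 3.6 = 106100

106100 kW


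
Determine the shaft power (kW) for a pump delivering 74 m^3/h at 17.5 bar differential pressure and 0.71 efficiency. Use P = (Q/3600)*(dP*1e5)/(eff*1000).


Q = 74 / 3600 = 0.0205556 m^3/s
P = 0.0205556 * (17.5 * 1e5) / 0.71 / 1000 = 50.67

50.67 kW


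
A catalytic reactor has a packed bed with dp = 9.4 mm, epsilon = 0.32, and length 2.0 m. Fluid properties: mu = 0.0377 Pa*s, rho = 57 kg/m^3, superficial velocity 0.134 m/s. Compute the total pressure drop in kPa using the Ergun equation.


dp = 9.4 mm = 0.0094 m
Viscous term = 150*0.0377*0.134*(1-0.32)^2 / (0.0094^2*0.32^3) = 121018
Inertial term = 1.75*57*0.134^2*(1-0.32) / (0.0094*0.32^3) = 3954.15
dP/L = 121018 + 3954.15 = 124972 Pa/m
dP = 124972 * 2.0 / 1000 = 249.9 kPa

249.9 kPa


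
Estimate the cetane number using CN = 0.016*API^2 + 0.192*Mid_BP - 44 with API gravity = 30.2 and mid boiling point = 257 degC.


CN = 0.016 * 30.2^2 + 0.192 * 257 - 44
CN = 14.59264 + 49.344 - 44 = 19.93664

19.93664


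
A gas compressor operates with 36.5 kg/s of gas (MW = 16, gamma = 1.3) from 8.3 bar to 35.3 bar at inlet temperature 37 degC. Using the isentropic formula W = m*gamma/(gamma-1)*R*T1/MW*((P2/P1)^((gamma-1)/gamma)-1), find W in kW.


Isentropic work: W = m*(gamma/(gamma-1))*(R*T1/MW)*((P2/P1)^((gamma-1)/gamma) - 1)
T1 = 37 + 273.15 = 310.15 K
Pressure ratio = 35.3 / 8.3 = 4.25301
Exponent = (1.3 - 1)/1.3 = 0.230769
(P2/P1)^exp - 1 = 4.25301^0.230769 - 1 = 0.396637
W = 36.5 * 1.3 / 0.3 * 8.314 * 310.15 / 16 * 0.396637 = 10110

10110 kW


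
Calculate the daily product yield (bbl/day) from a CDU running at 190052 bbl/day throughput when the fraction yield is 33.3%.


Crude throughput = 190052 bbl/day
Fraction yield = 33.3%
yield = throughput * fraction / 100
yield = 190052 * 33.3 / 100 = 63287.316

63287.316 bbl/day


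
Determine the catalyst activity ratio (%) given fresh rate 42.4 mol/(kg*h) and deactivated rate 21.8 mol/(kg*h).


Activity (%) = (rate_used / rate_fresh) * 100
rate_used = 21.8, rate_fresh = 42.4
= (21.8 / 42.4) * 100
= 0.5142 * 100 = 51.42

51.42 %


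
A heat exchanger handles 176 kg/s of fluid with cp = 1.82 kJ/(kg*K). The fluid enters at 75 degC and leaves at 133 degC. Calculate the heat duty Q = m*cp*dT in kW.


Q = m_dot * cp * delta_T
delta_T = 133 - 75 = 58 K
Q = 176 * 1.82 * 58
= 320.32 * 58
= 18578.56 kW

18578.56 kW


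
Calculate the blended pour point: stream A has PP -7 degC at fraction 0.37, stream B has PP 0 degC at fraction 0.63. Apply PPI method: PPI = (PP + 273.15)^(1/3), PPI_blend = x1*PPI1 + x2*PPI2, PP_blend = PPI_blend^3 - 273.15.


PPI_1 = (-7 + 273.15)^(1/3) = 6.432436
PPI_2 = (0 + 273.15)^(1/3) = 6.488342
PPI_blend = 0.37 * 6.432436 + 0.63 * 6.488342 = 6.467657
PP_blend = 6.467657^3 - 273.15 = 270.5459 - 273.15 = -2.6

-2.6 degC


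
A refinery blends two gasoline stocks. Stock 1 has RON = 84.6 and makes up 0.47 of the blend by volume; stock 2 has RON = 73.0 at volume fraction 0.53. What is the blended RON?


Linear blending: RON_blend = sum(vi * RONi)
Contribution 1: 0.47 * 84.6 = 39.762
Contribution 2: 0.53 * 73.0 = 38.69
RON_blend = 39.762 + 38.69 = 78.452

78.452


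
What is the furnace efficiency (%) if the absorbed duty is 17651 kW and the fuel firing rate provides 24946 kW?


Furnace efficiency = Q_absorbed / Q_fuel * 100
= 17651 / 24946 * 100 = 70.76

70.76 %


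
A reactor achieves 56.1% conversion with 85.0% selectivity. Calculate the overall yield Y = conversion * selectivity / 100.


Overall yield = conversion (%) * selectivity (%) / 100
Conversion = 56.1%, Selectivity = 85.0%
Y = 56.1 * 85.0 / 100
= 47.685 %

47.685 %


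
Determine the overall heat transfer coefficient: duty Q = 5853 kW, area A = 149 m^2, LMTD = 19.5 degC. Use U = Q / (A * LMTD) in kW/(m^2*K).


From Q = U*A*LMTD, U = Q / (A * LMTD)
U = 5853 / (149 * 19.5) = 5853 / 2905.5 = 2.014

2.014 kW/(m^2*K)


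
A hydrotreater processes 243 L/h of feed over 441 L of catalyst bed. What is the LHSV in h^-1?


LHSV = volumetric feed rate / catalyst volume
= 243 L/h / 441 L
= 0.5510 h^-1

0.5510 h^-1


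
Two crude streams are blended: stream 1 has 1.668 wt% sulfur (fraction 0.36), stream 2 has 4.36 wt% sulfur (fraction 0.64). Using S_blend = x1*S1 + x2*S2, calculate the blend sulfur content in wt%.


Linear sulfur blending: S_blend = x1*S1 + x2*S2
Contribution 1: 0.36 * 1.668 = 0.60048 wt%
Contribution 2: 0.64 * 4.36 = 2.7904 wt%
S_blend = 0.60048 + 2.7904 = 3.39088

3.39088 wt%


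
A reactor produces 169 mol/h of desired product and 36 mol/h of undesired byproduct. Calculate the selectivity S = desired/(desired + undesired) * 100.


Selectivity = desired / (desired + undesired) * 100
Total products = 169 + 36 = 205 mol/h
S = 169 / 205 * 100
= 0.8244 * 100
= 82.44 %

82.44 %


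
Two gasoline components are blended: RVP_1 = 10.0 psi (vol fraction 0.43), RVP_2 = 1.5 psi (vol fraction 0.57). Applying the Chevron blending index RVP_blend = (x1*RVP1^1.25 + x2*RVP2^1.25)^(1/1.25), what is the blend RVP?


Chevron index: RVP_blend = (sum xi*RVPi^1.25)^(1/1.25)
RVP^1.25 terms: 0.43 * 10.0^1.25 + 0.57 * 1.5^1.25 = 8.59281
RVP_blend = 8.59281^(1/1.25) = 5.589

5.589 psi


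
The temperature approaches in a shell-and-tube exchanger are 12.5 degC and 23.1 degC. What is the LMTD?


LMTD = (dT1 - dT2) / ln(dT1/dT2)
= (12.5 - 23.1) / ln(12.5 / 23.1) = -10.6 / -0.614104 = 17.26

17.26 degC


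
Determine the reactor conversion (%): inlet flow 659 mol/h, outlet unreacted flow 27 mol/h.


X = (F_in - F_out) / F_in * 100
Moles reacted = 659 - 27 = 632
X = 632 / 659 * 100
= 0.9590 * 100
= 95.90 %

95.90 %


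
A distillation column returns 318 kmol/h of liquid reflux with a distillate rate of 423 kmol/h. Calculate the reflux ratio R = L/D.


Reflux ratio definition: R = L / D (liquid returned / distillate withdrawn)
L = 318 kmol/h, D = 423 kmol/h
R = 318 / 423 = 0.7518

0.7518


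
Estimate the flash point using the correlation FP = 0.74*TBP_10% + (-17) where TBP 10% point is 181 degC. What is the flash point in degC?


FP = 0.74 * 181 + (-17) = 116.94

116.94 degC


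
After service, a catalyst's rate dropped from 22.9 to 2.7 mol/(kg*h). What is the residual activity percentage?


Activity (%) = (rate_used / rate_fresh) * 100
rate_used = 2.7, rate_fresh = 22.9
= (2.7 / 22.9) * 100
= 0.1179 * 100 = 11.79

11.79 %


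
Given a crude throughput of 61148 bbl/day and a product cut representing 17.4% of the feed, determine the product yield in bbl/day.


Crude throughput = 61148 bbl/day
Fraction yield = 17.4%
yield = throughput * fraction / 100
yield = 61148 * 17.4 / 100 = 10639.752

10639.752 bbl/day


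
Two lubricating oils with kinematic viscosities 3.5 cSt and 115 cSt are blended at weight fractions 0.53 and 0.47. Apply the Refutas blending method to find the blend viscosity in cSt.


Refutas method: VBN_i = 14.534*ln(ln(visc_i + 0.8)) + 10.975, blended linearly by mass fraction; since VBN is linear in VBI_i = ln(ln(visc_i + 0.8)) and the fractions sum to 1, blend VBI directly: visc = exp(exp(VBI_blend)) - 0.8
VBI_1 = ln(ln(3.5 + 0.8)) = 0.377487
VBI_2 = ln(ln(115 + 0.8)) = 1.55854
VBI_blend = 0.53 * 0.377487 + 0.47 * 1.55854 = 0.932582
visc_blend = exp(exp(0.932582)) - 0.8 = 11.89

11.89 cSt


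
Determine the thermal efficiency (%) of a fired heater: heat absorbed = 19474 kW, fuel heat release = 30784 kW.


Furnace efficiency = Q_absorbed / Q_fuel * 100
= 19474 / 30784 * 100 = 63.26

63.26 %


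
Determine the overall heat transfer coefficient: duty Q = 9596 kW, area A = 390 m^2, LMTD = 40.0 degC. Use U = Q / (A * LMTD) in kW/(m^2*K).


From Q = U*A*LMTD, U = Q / (A * LMTD)
U = 9596 / (390 * 40.0) = 9596 / 15600 = 0.6151

0.6151 kW/(m^2*K)


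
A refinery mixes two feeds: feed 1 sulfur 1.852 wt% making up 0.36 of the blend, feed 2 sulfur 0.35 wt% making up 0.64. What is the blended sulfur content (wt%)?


Linear sulfur blending: S_blend = x1*S1 + x2*S2
Contribution 1: 0.36 * 1.852 = 0.66672 wt%
Contribution 2: 0.64 * 0.35 = 0.224 wt%
S_blend = 0.66672 + 0.224 = 0.89072

0.89072 wt%


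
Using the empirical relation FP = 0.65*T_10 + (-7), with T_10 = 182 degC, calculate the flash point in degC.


FP = 0.65 * 182 + (-7) = 111.3

111.3 degC


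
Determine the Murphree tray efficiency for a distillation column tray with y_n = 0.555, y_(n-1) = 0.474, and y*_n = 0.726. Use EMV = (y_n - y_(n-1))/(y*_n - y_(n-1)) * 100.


Murphree vapor efficiency: EMV = (y_n - y_(n-1)) / (y*_n - y_(n-1)) * 100
EMV = (0.555 - 0.474) / (0.726 - 0.474) * 100 = 0.081 / 0.252 * 100 = 32.14

32.14 %


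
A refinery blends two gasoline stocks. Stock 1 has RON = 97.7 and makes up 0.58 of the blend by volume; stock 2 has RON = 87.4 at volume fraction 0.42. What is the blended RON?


Linear blending: RON_blend = sum(vi * RONi)
Contribution 1: 0.58 * 97.7 = 56.666
Contribution 2: 0.42 * 87.4 = 36.708
RON_blend = 56.666 + 36.708 = 93.374

93.374


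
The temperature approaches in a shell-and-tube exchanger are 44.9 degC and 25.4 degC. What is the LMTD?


LMTD = (dT1 - dT2) / ln(dT1/dT2)
= (44.9 - 25.4) / ln(44.9 / 25.4) = 19.5 / 0.569689 = 34.23

34.23 degC


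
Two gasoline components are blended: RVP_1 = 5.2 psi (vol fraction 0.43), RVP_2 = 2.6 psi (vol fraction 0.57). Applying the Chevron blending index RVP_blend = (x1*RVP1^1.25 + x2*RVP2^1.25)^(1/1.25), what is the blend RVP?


Chevron index: RVP_blend = (sum xi*RVPi^1.25)^(1/1.25)
RVP^1.25 terms: 0.43 * 5.2^1.25 + 0.57 * 2.6^1.25 = 5.25842
RVP_blend = 5.25842^(1/1.25) = 3.773

3.773 psi


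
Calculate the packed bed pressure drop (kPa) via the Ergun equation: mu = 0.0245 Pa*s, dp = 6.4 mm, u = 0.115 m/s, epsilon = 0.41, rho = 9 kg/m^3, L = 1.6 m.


dp = 6.4 mm = 0.0064 m
Viscous term = 150*0.0245*0.115*(1-0.41)^2 / (0.0064^2*0.41^3) = 52113.2
Inertial term = 1.75*9*0.115^2*(1-0.41) / (0.0064*0.41^3) = 278.61
dP/L = 52113.2 + 278.61 = 52391.8 Pa/m
dP = 52391.8 * 1.6 / 1000 = 83.83 kPa

83.83 kPa


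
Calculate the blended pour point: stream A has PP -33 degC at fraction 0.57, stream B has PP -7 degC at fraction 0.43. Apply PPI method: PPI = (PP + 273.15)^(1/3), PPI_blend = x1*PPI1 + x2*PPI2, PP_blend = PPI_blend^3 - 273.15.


PPI_1 = (-33 + 273.15)^(1/3) = 6.215759
PPI_2 = (-7 + 273.15)^(1/3) = 6.432436
PPI_blend = 0.57 * 6.215759 + 0.43 * 6.432436 = 6.30893
PP_blend = 6.30893^3 - 273.15 = 251.1118 - 273.15 = -22.04

-22.04 degC


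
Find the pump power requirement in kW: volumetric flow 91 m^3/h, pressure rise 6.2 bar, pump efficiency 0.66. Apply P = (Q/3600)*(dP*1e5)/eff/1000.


Q = 91 / 3600 = 0.0252778 m^3/s
P = 0.0252778 * (6.2 * 1e5) / 0.66 / 1000 = 23.75

23.75 kW


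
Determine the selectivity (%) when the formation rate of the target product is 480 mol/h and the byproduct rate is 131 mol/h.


Selectivity = desired / (desired + undesired) * 100
Total products = 480 + 131 = 611 mol/h
S = 480 / 611 * 100
= 0.7856 * 100
= 78.56 %

78.56 %


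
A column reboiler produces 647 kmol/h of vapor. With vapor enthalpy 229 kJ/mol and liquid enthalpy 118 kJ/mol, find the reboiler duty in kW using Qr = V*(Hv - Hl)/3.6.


Qr = 647 * (229 - 118) / 3.6 = 647 * 111 / 3.6 = 19950

19950 kW


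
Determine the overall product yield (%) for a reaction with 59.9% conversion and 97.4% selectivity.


Overall yield = conversion (%) * selectivity (%) / 100
Conversion = 59.9%, Selectivity = 97.4%
Y = 59.9 * 97.4 / 100
= 58.3426 %

58.3426 %


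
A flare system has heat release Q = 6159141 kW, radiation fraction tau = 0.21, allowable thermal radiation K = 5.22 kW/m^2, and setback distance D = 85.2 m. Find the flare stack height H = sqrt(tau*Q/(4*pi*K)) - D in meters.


tau*Q/(4*pi*K) = 0.21 * 6159141 / (4 * pi * 5.22) = 19717.8
sqrt(19717.8) = 140.42
H = 140.42 - 85.2 = 55.22

55.22 m


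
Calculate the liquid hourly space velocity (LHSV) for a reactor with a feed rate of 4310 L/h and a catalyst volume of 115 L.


LHSV = volumetric feed rate / catalyst volume
= 4310 L/h / 115 L
= 37.48 h^-1

37.48 h^-1


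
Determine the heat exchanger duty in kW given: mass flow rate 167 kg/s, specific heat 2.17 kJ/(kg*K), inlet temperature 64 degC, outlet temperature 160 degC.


Q = m_dot * cp * delta_T
delta_T = 160 - 64 = 96 K
Q = 167 * 2.17 * 96
= 362.39 * 96
= 34789.44 kW

34789.44 kW


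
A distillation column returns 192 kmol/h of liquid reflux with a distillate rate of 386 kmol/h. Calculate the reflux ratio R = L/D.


Reflux ratio definition: R = L / D (liquid returned / distillate withdrawn)
L = 192 kmol/h, D = 386 kmol/h
R = 192 / 386 = 0.4974

0.4974


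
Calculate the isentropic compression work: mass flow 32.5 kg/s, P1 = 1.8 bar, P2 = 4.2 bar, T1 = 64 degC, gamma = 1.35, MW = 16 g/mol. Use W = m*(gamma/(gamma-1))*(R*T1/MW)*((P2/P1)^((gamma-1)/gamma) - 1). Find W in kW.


Isentropic work: W = m*(gamma/(gamma-1))*(R*T1/MW)*((P2/P1)^((gamma-1)/gamma) - 1)
T1 = 64 + 273.15 = 337.15 K
Pressure ratio = 4.2 / 1.8 = 2.33333
Exponent = (1.35 - 1)/1.35 = 0.259259
(P2/P1)^exp - 1 = 2.33333^0.259259 - 1 = 0.245665
W = 32.5 * 1.35 / 0.35 * 8.314 * 337.15 / 16 * 0.245665 = 5395

5395 kW


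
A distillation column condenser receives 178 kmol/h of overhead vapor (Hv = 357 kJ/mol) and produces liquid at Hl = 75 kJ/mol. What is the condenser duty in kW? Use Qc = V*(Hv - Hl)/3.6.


Qc = 178 * (357 - 75) / 3.6 = 178 * 282 / 3.6 = 13940

13940 kW


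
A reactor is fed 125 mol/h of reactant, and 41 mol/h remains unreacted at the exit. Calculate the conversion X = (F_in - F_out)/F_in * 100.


X = (F_in - F_out) / F_in * 100
Moles reacted = 125 - 41 = 84
X = 84 / 125 * 100
= 0.6720 * 100
= 67.20 %

67.20 %


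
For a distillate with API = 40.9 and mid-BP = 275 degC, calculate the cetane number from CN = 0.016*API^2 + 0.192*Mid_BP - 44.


CN = 0.016 * 40.9^2 + 0.192 * 275 - 44
CN = 26.76496 + 52.8 - 44 = 35.56496

35.56496


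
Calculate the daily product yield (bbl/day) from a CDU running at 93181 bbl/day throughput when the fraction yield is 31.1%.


Crude throughput = 93181 bbl/day
Fraction yield = 31.1%
yield = throughput * fraction / 100
yield = 93181 * 31.1 / 100 = 28979.291

28979.291 bbl/day


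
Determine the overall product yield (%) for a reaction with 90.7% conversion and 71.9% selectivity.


Overall yield = conversion (%) * selectivity (%) / 100
Conversion = 90.7%, Selectivity = 71.9%
Y = 90.7 * 71.9 / 100
= 65.2133 %

65.2133 %


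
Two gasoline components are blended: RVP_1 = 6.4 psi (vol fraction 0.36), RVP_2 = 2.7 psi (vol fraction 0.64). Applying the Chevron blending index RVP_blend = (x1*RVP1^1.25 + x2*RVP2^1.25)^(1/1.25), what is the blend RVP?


Chevron index: RVP_blend = (sum xi*RVPi^1.25)^(1/1.25)
RVP^1.25 terms: 0.36 * 6.4^1.25 + 0.64 * 2.7^1.25 = 5.87966
RVP_blend = 5.87966^(1/1.25) = 4.126

4.126 psi


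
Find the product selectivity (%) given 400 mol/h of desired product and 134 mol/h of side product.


Selectivity = desired / (desired + undesired) * 100
Total products = 400 + 134 = 534 mol/h
S = 400 / 534 * 100
= 0.7491 * 100
= 74.91 %

74.91 %


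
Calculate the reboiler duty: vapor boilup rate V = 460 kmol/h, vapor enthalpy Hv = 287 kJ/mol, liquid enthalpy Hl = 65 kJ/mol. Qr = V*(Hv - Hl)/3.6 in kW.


Qr = 460 * (287 - 65) / 3.6 = 460 * 222 / 3.6 = 28370

28370 kW


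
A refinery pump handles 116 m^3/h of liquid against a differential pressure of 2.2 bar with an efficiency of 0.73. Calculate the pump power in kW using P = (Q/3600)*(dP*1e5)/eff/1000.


Q = 116 / 3600 = 0.0322222 m^3/s
P = 0.0322222 * (2.2 * 1e5) / 0.73 / 1000 = 9.711

9.711 kW


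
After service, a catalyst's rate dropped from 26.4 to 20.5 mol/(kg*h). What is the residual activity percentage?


Activity (%) = (rate_used / rate_fresh) * 100
rate_used = 20.5, rate_fresh = 26.4
= (20.5 / 26.4) * 100
= 0.7765 * 100 = 77.65

77.65 %


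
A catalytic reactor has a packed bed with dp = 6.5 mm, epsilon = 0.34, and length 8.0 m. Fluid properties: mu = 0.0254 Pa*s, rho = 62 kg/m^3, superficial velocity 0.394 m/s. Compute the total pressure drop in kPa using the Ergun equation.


dp = 6.5 mm = 0.0065 m
Viscous term = 150*0.0254*0.394*(1-0.34)^2 / (0.0065^2*0.34^3) = 393773
Inertial term = 1.75*62*0.394^2*(1-0.34) / (0.0065*0.34^3) = 43512.7
dP/L = 393773 + 43512.7 = 437286 Pa/m
dP = 437286 * 8.0 / 1000 = 3498 kPa

3498 kPa


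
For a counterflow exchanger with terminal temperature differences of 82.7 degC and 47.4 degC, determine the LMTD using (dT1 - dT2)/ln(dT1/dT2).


LMTD = (dT1 - dT2) / ln(dT1/dT2)
= (82.7 - 47.4) / ln(82.7 / 47.4) = 35.3 / 0.556597 = 63.42

63.42 degC


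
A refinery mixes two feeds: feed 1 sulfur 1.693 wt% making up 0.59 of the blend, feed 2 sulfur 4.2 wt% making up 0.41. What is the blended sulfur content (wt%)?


Linear sulfur blending: S_blend = x1*S1 + x2*S2
Contribution 1: 0.59 * 1.693 = 0.99887 wt%
Contribution 2: 0.41 * 4.2 = 1.722 wt%
S_blend = 0.99887 + 1.722 = 2.72087

2.72087 wt%


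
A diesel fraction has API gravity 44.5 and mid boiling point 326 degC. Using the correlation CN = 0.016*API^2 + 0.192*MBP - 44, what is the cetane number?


CN = 0.016 * 44.5^2 + 0.192 * 326 - 44
CN = 31.684 + 62.592 - 44 = 50.276

50.276


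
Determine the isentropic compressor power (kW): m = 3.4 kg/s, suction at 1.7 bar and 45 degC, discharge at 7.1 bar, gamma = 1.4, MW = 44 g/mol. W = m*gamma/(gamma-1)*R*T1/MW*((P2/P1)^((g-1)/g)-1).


Isentropic work: W = m*(gamma/(gamma-1))*(R*T1/MW)*((P2/P1)^((gamma-1)/gamma) - 1)
T1 = 45 + 273.15 = 318.15 K
Pressure ratio = 7.1 / 1.7 = 4.17647
Exponent = (1.4 - 1)/1.4 = 0.285714
(P2/P1)^exp - 1 = 4.17647^0.285714 - 1 = 0.504437
W = 3.4 * 1.4 / 0.4 * 8.314 * 318.15 / 44 * 0.504437 = 360.9

360.9 kW


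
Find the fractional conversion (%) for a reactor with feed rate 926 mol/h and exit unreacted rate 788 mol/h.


X = (F_in - F_out) / F_in * 100
Moles reacted = 926 - 788 = 138
X = 138 / 926 * 100
= 0.1490 * 100
= 14.90 %

14.90 %


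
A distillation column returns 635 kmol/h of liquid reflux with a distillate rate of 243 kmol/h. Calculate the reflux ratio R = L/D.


Reflux ratio definition: R = L / D (liquid returned / distillate withdrawn)
L = 635 kmol/h, D = 243 kmol/h
R = 635 / 243 = 2.613

2.613


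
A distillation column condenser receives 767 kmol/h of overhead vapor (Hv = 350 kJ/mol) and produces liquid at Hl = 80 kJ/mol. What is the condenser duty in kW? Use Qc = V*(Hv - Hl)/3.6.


Qc = 767 * (350 - 80) / 3.6 = 767 * 270 / 3.6 = 57520

57520 kW


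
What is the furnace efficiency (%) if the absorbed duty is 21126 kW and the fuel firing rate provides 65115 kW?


Furnace efficiency = Q_absorbed / Q_fuel * 100
= 21126 / 65115 * 100 = 32.44

32.44 %


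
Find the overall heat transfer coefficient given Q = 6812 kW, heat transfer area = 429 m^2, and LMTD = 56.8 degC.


From Q = U*A*LMTD, U = Q / (A * LMTD)
U = 6812 / (429 * 56.8) = 6812 / 24367.2 = 0.2796

0.2796 kW/(m^2*K)


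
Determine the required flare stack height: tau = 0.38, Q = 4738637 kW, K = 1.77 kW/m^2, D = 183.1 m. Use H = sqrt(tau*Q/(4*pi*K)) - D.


tau*Q/(4*pi*K) = 0.38 * 4738637 / (4 * pi * 1.77) = 80956.9
sqrt(80956.9) = 284.529
H = 284.529 - 183.1 = 101.4

101.4 m


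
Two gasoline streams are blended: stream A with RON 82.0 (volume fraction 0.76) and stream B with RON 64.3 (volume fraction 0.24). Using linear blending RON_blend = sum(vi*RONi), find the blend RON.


Linear blending: RON_blend = sum(vi * RONi)
Contribution 1: 0.76 * 82.0 = 62.32
Contribution 2: 0.24 * 64.3 = 15.432
RON_blend = 62.32 + 15.432 = 77.752

77.752


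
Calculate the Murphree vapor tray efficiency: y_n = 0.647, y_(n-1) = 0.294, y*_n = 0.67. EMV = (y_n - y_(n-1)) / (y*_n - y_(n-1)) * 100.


Murphree vapor efficiency: EMV = (y_n - y_(n-1)) / (y*_n - y_(n-1)) * 100
EMV = (0.647 - 0.294) / (0.67 - 0.294) * 100 = 0.353 / 0.376 * 100 = 93.88

93.88 %


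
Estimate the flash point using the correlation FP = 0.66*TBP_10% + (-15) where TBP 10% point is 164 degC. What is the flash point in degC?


FP = 0.66 * 164 + (-15) = 93.24

93.24 degC


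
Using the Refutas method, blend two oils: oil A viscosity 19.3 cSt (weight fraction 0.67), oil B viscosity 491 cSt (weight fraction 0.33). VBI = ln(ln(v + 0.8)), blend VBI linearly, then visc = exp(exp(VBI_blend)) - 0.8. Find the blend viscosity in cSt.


Refutas method: VBN_i = 14.534*ln(ln(visc_i + 0.8)) + 10.975, blended linearly by mass fraction; since VBN is linear in VBI_i = ln(ln(visc_i + 0.8)) and the fractions sum to 1, blend VBI directly: visc = exp(exp(VBI_blend)) - 0.8
VBI_1 = ln(ln(19.3 + 0.8)) = 1.09885
VBI_2 = ln(ln(491 + 0.8)) = 1.82424
VBI_blend = 0.67 * 1.09885 + 0.33 * 1.82424 = 1.33823
visc_blend = exp(exp(1.33823)) - 0.8 = 44.45

44.45 cSt


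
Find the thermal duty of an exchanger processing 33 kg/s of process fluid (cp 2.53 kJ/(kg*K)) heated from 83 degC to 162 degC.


Q = m_dot * cp * delta_T
delta_T = 162 - 83 = 79 K
Q = 33 * 2.53 * 79
= 83.49 * 79
= 6595.71 kW

6595.71 kW


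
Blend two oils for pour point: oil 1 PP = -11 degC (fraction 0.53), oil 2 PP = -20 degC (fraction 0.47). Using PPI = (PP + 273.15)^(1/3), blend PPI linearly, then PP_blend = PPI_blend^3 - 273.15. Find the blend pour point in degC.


PPI_1 = (-11 + 273.15)^(1/3) = 6.400049
PPI_2 = (-20 + 273.15)^(1/3) = 6.325953
PPI_blend = 0.53 * 6.400049 + 0.47 * 6.325953 = 6.365224
PP_blend = 6.365224^3 - 273.15 = 257.8939 - 273.15 = -15.26

-15.26 degC


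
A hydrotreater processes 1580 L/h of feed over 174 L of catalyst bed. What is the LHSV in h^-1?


LHSV = volumetric feed rate / catalyst volume
= 1580 L/h / 174 L
= 9.080 h^-1

9.080 h^-1


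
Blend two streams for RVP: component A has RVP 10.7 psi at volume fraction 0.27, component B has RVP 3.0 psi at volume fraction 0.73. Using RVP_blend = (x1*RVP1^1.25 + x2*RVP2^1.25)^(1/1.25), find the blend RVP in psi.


Chevron index: RVP_blend = (sum xi*RVPi^1.25)^(1/1.25)
RVP^1.25 terms: 0.27 * 10.7^1.25 + 0.73 * 3.0^1.25 = 8.10729
RVP_blend = 8.10729^(1/1.25) = 5.335

5.335 psi


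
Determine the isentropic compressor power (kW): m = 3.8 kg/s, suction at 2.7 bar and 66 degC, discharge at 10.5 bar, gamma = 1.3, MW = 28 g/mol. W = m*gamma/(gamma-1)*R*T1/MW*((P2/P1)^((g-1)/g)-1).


Isentropic work: W = m*(gamma/(gamma-1))*(R*T1/MW)*((P2/P1)^((gamma-1)/gamma) - 1)
T1 = 66 + 273.15 = 339.15 K
Pressure ratio = 10.5 / 2.7 = 3.88889
Exponent = (1.3 - 1)/1.3 = 0.230769
(P2/P1)^exp - 1 = 3.88889^0.230769 - 1 = 0.368086
W = 3.8 * 1.3 / 0.3 * 8.314 * 339.15 / 28 * 0.368086 = 610.4

610.4 kW


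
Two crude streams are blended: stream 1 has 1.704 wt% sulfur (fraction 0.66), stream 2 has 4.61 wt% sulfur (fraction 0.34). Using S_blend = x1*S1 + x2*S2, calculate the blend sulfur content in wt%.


Linear sulfur blending: S_blend = x1*S1 + x2*S2
Contribution 1: 0.66 * 1.704 = 1.12464 wt%
Contribution 2: 0.34 * 4.61 = 1.5674 wt%
S_blend = 1.12464 + 1.5674 = 2.69204

2.69204 wt%


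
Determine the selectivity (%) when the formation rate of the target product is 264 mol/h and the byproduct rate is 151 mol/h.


Selectivity = desired / (desired + undesired) * 100
Total products = 264 + 151 = 415 mol/h
S = 264 / 415 * 100
= 0.6361 * 100
= 63.61 %

63.61 %


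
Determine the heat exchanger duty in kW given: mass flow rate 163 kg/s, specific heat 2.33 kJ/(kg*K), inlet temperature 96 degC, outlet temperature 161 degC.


Q = m_dot * cp * delta_T
delta_T = 161 - 96 = 65 K
Q = 163 * 2.33 * 65
= 379.79 * 65
= 24686.35 kW

24686.35 kW


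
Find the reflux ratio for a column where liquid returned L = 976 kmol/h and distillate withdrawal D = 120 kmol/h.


Reflux ratio definition: R = L / D (liquid returned / distillate withdrawn)
L = 976 kmol/h, D = 120 kmol/h
R = 976 / 120 = 8.133

8.133


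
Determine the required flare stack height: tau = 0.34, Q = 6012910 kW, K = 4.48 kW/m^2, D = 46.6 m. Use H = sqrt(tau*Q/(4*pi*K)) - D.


tau*Q/(4*pi*K) = 0.34 * 6012910 / (4 * pi * 4.48) = 36314.1
sqrt(36314.1) = 190.563
H = 190.563 - 46.6 = 144.0

144.0 m


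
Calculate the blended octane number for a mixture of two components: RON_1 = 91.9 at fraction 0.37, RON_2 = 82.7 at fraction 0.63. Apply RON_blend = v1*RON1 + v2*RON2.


Linear blending: RON_blend = sum(vi * RONi)
Contribution 1: 0.37 * 91.9 = 34.003
Contribution 2: 0.63 * 82.7 = 52.101
RON_blend = 34.003 + 52.101 = 86.104

86.104


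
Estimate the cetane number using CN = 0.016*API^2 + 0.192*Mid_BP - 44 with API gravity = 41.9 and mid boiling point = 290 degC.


CN = 0.016 * 41.9^2 + 0.192 * 290 - 44
CN = 28.08976 + 55.68 - 44 = 39.76976

39.76976


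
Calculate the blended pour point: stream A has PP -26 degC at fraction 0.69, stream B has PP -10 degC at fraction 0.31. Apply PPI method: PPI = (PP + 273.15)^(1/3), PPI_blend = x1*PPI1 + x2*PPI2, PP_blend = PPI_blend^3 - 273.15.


PPI_1 = (-26 + 273.15)^(1/3) = 6.275575
PPI_2 = (-10 + 273.15)^(1/3) = 6.408176
PPI_blend = 0.69 * 6.275575 + 0.31 * 6.408176 = 6.316681
PP_blend = 6.316681^3 - 273.15 = 252.0385 - 273.15 = -21.11

-21.11 degC


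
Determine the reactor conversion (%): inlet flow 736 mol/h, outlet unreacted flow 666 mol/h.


X = (F_in - F_out) / F_in * 100
Moles reacted = 736 - 666 = 70
X = 70 / 736 * 100
= 0.09511 * 100
= 9.511 %

9.511 %


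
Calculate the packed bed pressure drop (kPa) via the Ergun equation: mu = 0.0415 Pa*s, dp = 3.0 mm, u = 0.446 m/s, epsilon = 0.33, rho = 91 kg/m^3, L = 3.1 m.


dp = 3.0 mm = 0.003 m
Viscous term = 150*0.0415*0.446*(1-0.33)^2 / (0.003^2*0.33^3) = 3853360
Inertial term = 1.75*91*0.446^2*(1-0.33) / (0.003*0.33^3) = 196862
dP/L = 3853360 + 196862 = 4050220 Pa/m
dP = 4050220 * 3.1 / 1000 = 12560 kPa

12560 kPa


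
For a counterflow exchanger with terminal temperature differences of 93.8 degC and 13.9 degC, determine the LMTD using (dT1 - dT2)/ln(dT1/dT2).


LMTD = (dT1 - dT2) / ln(dT1/dT2)
= (93.8 - 13.9) / ln(93.8 / 13.9) = 79.9 / 1.90928 = 41.85

41.85 degC


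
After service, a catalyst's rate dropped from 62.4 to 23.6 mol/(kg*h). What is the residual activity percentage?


Activity (%) = (rate_used / rate_fresh) * 100
rate_used = 23.6, rate_fresh = 62.4
= (23.6 / 62.4) * 100
= 0.3782 * 100 = 37.82

37.82 %


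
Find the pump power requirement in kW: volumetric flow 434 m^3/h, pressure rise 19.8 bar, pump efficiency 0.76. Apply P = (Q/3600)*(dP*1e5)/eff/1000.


Q = 434 / 3600 = 0.120556 m^3/s
P = 0.120556 * (19.8 * 1e5) / 0.76 / 1000 = 314.1

314.1 kW


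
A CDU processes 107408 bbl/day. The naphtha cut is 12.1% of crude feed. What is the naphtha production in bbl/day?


Crude throughput = 107408 bbl/day
Fraction yield = 12.1%
yield = throughput * fraction / 100
yield = 107408 * 12.1 / 100 = 12996.368

12996.368 bbl/day


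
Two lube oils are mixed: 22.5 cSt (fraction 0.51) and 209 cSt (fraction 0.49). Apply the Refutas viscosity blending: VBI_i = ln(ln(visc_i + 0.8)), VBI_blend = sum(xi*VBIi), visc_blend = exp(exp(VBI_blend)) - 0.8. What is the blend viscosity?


Refutas method: VBN_i = 14.534*ln(ln(visc_i + 0.8)) + 10.975, blended linearly by mass fraction; since VBN is linear in VBI_i = ln(ln(visc_i + 0.8)) and the fractions sum to 1, blend VBI directly: visc = exp(exp(VBI_blend)) - 0.8
VBI_1 = ln(ln(22.5 + 0.8)) = 1.14691
VBI_2 = ln(ln(209 + 0.8)) = 1.67638
VBI_blend = 0.51 * 1.14691 + 0.49 * 1.67638 = 1.40635
visc_blend = exp(exp(1.40635)) - 0.8 = 58.41

58.41 cSt


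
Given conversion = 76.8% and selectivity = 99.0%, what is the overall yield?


Overall yield = conversion (%) * selectivity (%) / 100
Conversion = 76.8%, Selectivity = 99.0%
Y = 76.8 * 99.0 / 100
= 76.032 %

76.032 %


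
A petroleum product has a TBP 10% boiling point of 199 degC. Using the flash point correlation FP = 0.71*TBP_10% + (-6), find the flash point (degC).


FP = 0.71 * 199 + (-6) = 135.29

135.29 degC


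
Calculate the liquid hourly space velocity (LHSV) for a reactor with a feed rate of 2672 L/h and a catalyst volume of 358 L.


LHSV = volumetric feed rate / catalyst volume
= 2672 L/h / 358 L
= 7.464 h^-1

7.464 h^-1


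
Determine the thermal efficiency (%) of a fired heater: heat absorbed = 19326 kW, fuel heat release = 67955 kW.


Furnace efficiency = Q_absorbed / Q_fuel * 100
= 19326 / 67955 * 100 = 28.44

28.44 %


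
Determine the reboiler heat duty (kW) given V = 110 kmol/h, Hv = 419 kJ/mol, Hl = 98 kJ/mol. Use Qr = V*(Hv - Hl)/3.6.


Qr = 110 * (419 - 98) / 3.6 = 110 * 321 / 3.6 = 9808

9808 kW


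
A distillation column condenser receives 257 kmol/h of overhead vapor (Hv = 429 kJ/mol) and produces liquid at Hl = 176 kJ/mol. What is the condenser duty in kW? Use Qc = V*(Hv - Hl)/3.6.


Qc = 257 * (429 - 176) / 3.6 = 257 * 253 / 3.6 = 18060

18060 kW


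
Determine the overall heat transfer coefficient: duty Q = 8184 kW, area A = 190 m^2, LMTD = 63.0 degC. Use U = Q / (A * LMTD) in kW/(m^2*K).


From Q = U*A*LMTD, U = Q / (A * LMTD)
U = 8184 / (190 * 63.0) = 8184 / 11970 = 0.6837

0.6837 kW/(m^2*K)


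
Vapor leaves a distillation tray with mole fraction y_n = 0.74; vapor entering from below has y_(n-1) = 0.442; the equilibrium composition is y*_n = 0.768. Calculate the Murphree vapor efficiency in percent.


Murphree vapor efficiency: EMV = (y_n - y_(n-1)) / (y*_n - y_(n-1)) * 100
EMV = (0.74 - 0.442) / (0.768 - 0.442) * 100 = 0.298 / 0.326 * 100 = 91.41

91.41 %


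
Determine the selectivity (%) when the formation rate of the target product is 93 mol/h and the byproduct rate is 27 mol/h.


Selectivity = desired / (desired + undesired) * 100
Total products = 93 + 27 = 120 mol/h
S = 93 / 120 * 100
= 0.7750 * 100
= 77.50 %

77.50 %


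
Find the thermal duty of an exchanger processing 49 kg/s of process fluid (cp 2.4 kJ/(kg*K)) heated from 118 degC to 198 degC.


Q = m_dot * cp * delta_T
delta_T = 198 - 118 = 80 K
Q = 49 * 2.4 * 80
= 117.6 * 80
= 9408 kW

9408 kW


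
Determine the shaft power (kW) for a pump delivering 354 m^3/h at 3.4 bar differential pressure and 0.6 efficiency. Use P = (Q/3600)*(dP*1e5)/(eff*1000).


Q = 354 / 3600 = 0.0983333 m^3/s
P = 0.0983333 * (3.4 * 1e5) / 0.6 / 1000 = 55.72

55.72 kW


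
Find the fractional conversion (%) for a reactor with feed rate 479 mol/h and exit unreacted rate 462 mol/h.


X = (F_in - F_out) / F_in * 100
Moles reacted = 479 - 462 = 17
X = 17 / 479 * 100
= 0.03549 * 100
= 3.549 %

3.549 %


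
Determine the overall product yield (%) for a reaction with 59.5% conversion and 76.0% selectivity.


Overall yield = conversion (%) * selectivity (%) / 100
Conversion = 59.5%, Selectivity = 76.0%
Y = 59.5 * 76.0 / 100
= 45.22 %

45.22 %


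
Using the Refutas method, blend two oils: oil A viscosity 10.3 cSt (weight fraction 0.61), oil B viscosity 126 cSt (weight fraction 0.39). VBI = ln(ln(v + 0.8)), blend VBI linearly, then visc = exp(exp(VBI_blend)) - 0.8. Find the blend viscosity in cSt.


Refutas method: VBN_i = 14.534*ln(ln(visc_i + 0.8)) + 10.975, blended linearly by mass fraction; since VBN is linear in VBI_i = ln(ln(visc_i + 0.8)) and the fractions sum to 1, blend VBI directly: visc = exp(exp(VBI_blend)) - 0.8
VBI_1 = ln(ln(10.3 + 0.8)) = 0.878358
VBI_2 = ln(ln(126 + 0.8)) = 1.57745
VBI_blend = 0.61 * 0.878358 + 0.39 * 1.57745 = 1.151
visc_blend = exp(exp(1.151)) - 0.8 = 22.80

22.80 cSt


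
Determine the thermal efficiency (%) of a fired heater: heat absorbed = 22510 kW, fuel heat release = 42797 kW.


Furnace efficiency = Q_absorbed / Q_fuel * 100
= 22510 / 42797 * 100 = 52.60

52.60 %


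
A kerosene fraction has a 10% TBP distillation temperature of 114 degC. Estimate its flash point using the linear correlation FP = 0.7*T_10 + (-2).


FP = 0.7 * 114 + (-2) = 77.8

77.8 degC


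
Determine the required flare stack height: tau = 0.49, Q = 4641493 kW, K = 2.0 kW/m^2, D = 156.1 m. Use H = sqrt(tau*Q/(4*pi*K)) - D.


tau*Q/(4*pi*K) = 0.49 * 4641493 / (4 * pi * 2.0) = 90492.8
sqrt(90492.8) = 300.82
H = 300.82 - 156.1 = 144.7

144.7 m
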